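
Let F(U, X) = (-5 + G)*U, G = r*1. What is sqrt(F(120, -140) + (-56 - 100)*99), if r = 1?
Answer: 2*I*sqrt(3981) ≈ 126.19*I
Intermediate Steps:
G = 1 (G = 1*1 = 1)
F(U, X) = -4*U (F(U, X) = (-5 + 1)*U = -4*U)
sqrt(F(120, -140) + (-56 - 100)*99) = sqrt(-4*120 + (-56 - 100)*99) = sqrt(-480 - 156*99) = sqrt(-480 - 15444) = sqrt(-15924) = 2*I*sqrt(3981)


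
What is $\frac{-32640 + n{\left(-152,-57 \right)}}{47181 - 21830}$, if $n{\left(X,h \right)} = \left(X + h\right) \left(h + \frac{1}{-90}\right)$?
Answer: $- \frac{1865221}{2281590} \approx -0.81751$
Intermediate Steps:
$n{\left(X,h \right)} = \left(- \frac{1}{90} + h\right) \left(X + h\right)$ ($n{\left(X,h \right)} = \left(X + h\right) \left(h - \frac{1}{90}\right) = \left(X + h\right) \left(- \frac{1}{90} + h\right) = \left(- \frac{1}{90} + h\right) \left(X + h\right)$)
$\frac{-32640 + n{\left(-152,-57 \right)}}{47181 - 21830} = \frac{-32640 - \left(- \frac{779969}{90} - 3249\right)}{47181 - 21830} = \frac{-32640 + \left(3249 + \frac{76}{45} + \frac{19}{30} + 8664\right)}{25351} = \left(-32640 + \frac{1072379}{90}\right) \frac{1}{25351} = \left(- \frac{1865221}{90}\right) \frac{1}{25351} = - \frac{1865221}{2281590}$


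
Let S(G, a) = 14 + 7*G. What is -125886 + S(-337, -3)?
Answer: -128231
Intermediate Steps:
-125886 + S(-337, -3) = -125886 + (14 + 7*(-337)) = -125886 + (14 - 2359) = -125886 - 2345 = -128231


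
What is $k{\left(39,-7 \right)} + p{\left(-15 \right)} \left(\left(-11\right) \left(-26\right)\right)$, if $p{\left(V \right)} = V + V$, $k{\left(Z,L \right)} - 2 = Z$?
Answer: $-8539$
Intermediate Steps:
$k{\left(Z,L \right)} = 2 + Z$
$p{\left(V \right)} = 2 V$
$k{\left(39,-7 \right)} + p{\left(-15 \right)} \left(\left(-11\right) \left(-26\right)\right) = \left(2 + 39\right) + 2 \left(-15\right) \left(\left(-11\right) \left(-26\right)\right) = 41 - 8580 = -8539$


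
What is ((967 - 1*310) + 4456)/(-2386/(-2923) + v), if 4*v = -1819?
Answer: -59781196/5307393 ≈ -11.264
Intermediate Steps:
v = -1819/4 (v = (1/4)*(-1819) = -1819/4 ≈ -454.75)
((967 - 1*310) + 4456)/(-2386/(-2923) + v) = ((967 - 1*310) + 4456)/(-2386/(-2923) - 1819/4) = ((967 - 310) + 4456)/(-2386*(-1/2923) - 1819/4) = (657 + 4456)/(2386/2923 - 1819/4) = 5113/(-5307393/11692) = 5113*(-11692/5307393) = -59781196/5307393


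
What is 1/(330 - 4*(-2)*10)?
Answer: 1/410 ≈ 0.0024390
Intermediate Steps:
1/(330 - 4*(-2)*10) = 1/(330 + 8*10) = 1/(330 + 80) = 1/410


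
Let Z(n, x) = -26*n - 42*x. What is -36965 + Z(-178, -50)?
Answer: -30237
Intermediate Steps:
Z(n, x) = -42*x - 26*n
-36965 + Z(-178, -50) = -36965 + (-42*(-50) - 26*(-178)) = -36965 + (2100 + 4628) = -36965 + 6728 = -30237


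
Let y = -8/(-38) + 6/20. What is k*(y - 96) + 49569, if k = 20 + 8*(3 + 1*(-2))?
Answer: 4455053/95 ≈ 46895.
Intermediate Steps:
y = 97/190 (y = -8*(-1/38) + 6*(1/20) = 4/19 + 3/10 = 97/190 ≈ 0.51053)
k = 28 (k = 20 + 8*(3 - 2) = 20 + 8*1 = 20 + 8 = 28)
k*(y - 96) + 49569 = 28*(97/190 - 96) + 49569 = 28*(-18143/190) + 49569 = -254002/95 + 49569 = 4455053/95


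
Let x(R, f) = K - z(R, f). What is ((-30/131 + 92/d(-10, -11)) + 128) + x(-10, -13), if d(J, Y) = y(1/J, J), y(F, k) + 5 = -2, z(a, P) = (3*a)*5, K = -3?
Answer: 239913/917 ≈ 261.63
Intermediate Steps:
z(a, P) = 15*a
y(F, k) = -7 (y(F, k) = -5 - 2 = -7)
d(J, Y) = -7
x(R, f) = -3 - 15*R
((-30/131 + 92/d(-10, -11)) + 128) + x(-10, -13) = ((-30/131 + 92/(-7)) + 128) + (-3 - 15*(-10)) = ((-30*1/131 + 92*(-⅐)) + 128) + (-3 + 150) = ((-30/131 - 92/7) + 128) + 147 = (-12262/917 + 128) + 147 = 105114/917 + 147 = 239913/917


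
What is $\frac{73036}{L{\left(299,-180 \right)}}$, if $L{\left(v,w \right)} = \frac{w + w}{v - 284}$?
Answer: $- \frac{18259}{6} \approx -3043.2$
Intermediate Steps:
$L{\left(v,w \right)} = \frac{2 w}{-284 + v}$
$\frac{73036}{L{\left(299,-180 \right)}} = \frac{73036}{2 \left(-180\right) \frac{1}{-284 + 299}} = \frac{73036}{2 \left(-180\right) \frac{1}{15}} = \frac{73036}{-24} = 73036 \left(- \frac{1}{24}\right) = - \frac{18259}{6}$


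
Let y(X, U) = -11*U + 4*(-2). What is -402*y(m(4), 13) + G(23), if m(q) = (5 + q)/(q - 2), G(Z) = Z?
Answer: 60725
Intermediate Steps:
m(q) = (5 + q)/(-2 + q)
y(X, U) = -8 - 11*U (y(X, U) = -11*U - 8 = -8 - 11*U)
-402*y(m(4), 13) + G(23) = -402*(-8 - 11*13) + 23 = -402*(-8 - 143) + 23 = -402*(-151) + 23 = 60702 + 23 = 60725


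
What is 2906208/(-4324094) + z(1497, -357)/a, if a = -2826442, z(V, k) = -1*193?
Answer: -4106696900897/6110900446774 ≈ -0.67203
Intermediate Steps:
z(V, k) = -193
2906208/(-4324094) + z(1497, -357)/a = 2906208/(-4324094) - 193/(-2826442) = 2906208*(-1/4324094) - 193*(-1/2826442) = -1453104/2162047 + 193/2826442 = -4106696900897/6110900446774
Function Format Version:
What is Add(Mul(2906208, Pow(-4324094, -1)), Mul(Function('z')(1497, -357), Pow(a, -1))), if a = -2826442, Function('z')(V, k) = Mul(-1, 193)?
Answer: Rational(-4106696900897, 6110900446774) ≈ -0.67203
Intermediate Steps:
Function('z')(V, k) = -193
Add(Mul(2906208, Pow(-4324094, -1)), Mul(Function('z')(1497, -357), Pow(a, -1))) = Add(Mul(2906208, Pow(-4324094, -1)), Mul(-193, Pow(-2826442, -1))) = Add(Mul(2906208, Rational(-1, 4324094)), Mul(-193, Rational(-1, 2826442))) = Add(Rational(-1453104, 2162047), Rational(193, 2826442)) = Rational(-4106696900897, 6110900446774)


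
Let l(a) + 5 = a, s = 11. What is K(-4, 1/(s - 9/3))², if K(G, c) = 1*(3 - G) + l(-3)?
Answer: 1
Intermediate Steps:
l(a) = -5 + a
K(G, c) = -5 - G (K(G, c) = 1*(3 - G) + (-5 - 3) = (3 - G) - 8 = -5 - G)
K(-4, 1/(s - 9/3))² = (-5 - 1*(-4))² = (-5 + 4)² = (-1)² = 1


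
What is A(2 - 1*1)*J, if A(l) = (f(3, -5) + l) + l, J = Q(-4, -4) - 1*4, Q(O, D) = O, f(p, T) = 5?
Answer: -56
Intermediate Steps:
J = -8 (J = -4 - 1*4 = -4 - 4 = -8)
A(l) = 5 + 2*l (A(l) = (5 + l) + l = 5 + 2*l)
A(2 - 1*1)*J = (5 + 2*(2 - 1*1))*(-8) = (5 + 2*(2 - 1))*(-8) = (5 + 2*1)*(-8) = (5 + 2)*(-8) = 7*(-8) = -56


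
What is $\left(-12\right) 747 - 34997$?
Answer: $-43961$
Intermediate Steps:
$\left(-12\right) 747 - 34997 = -8964 - 34997 = -43961$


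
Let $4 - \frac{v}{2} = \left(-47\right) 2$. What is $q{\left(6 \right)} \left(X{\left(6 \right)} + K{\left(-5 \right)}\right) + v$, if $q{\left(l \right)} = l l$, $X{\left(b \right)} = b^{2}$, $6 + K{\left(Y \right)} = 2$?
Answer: $1348$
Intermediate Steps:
$K{\left(Y \right)} = -4$ ($K{\left(Y \right)} = -6 + 2 = -4$)
$q{\left(l \right)} = l^{2}$
$v = 196$ ($v = 8 - 2 \left(\left(-47\right) 2\right) = 8 - -188 = 8 + 188 = 196$)
$q{\left(6 \right)} \left(X{\left(6 \right)} + K{\left(-5 \right)}\right) + v = 6^{2} \left(6^{2} - 4\right) + 196 = 36 \left(36 - 4\right) + 196 = 36 \cdot 32 + 196 = 1152 + 196 = 1348$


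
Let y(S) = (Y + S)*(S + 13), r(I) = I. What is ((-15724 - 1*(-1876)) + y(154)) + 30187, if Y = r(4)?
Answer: 42725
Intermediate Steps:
Y = 4
y(S) = (4 + S)*(13 + S) (y(S) = (4 + S)*(S + 13) = (4 + S)*(13 + S))
((-15724 - 1*(-1876)) + y(154)) + 30187 = ((-15724 - 1*(-1876)) + (52 + 154**2 + 17*154)) + 30187 = ((-15724 + 1876) + (52 + 23716 + 2618)) + 30187 = (-13848 + 26386) + 30187 = 12538 + 30187 = 42725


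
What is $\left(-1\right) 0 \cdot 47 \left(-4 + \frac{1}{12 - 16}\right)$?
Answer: $0$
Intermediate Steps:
$\left(-1\right) 0 \cdot 47 \left(-4 + \frac{1}{12 - 16}\right) = 0 \cdot 47 \left(-4 + \frac{1}{-4}\right) = 0 \left(-4 - \frac{1}{4}\right) = 0 \left(- \frac{17}{4}\right) = 0$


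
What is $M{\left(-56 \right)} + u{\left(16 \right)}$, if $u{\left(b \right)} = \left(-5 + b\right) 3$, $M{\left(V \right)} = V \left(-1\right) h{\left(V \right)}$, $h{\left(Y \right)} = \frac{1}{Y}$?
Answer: $32$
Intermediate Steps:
$M{\left(V \right)} = -1$ ($M{\left(V \right)} = \frac{V \left(-1\right)}{V} = \frac{\left(-1\right) V}{V} = -1$)
$u{\left(b \right)} = -15 + 3 b$
$M{\left(-56 \right)} + u{\left(16 \right)} = -1 + \left(-15 + 3 \cdot 16\right) = -1 + \left(-15 + 48\right) = -1 + 33 = 32$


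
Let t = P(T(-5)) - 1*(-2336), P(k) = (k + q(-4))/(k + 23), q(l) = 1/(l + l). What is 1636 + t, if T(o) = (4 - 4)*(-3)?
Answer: 730847/184 ≈ 3972.0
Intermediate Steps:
q(l) = 1/(2*l)
T(o) = 0 (T(o) = 0*(-3) = 0)
P(k) = (-⅛ + k)/(23 + k) (P(k) = (k + (½)/(-4))/(k + 23) = (k + (½)*(-¼))/(23 + k) = (k - ⅛)/(23 + k) = (-⅛ + k)/(23 + k))
t = 429823/184 (t = (-⅛ + 0)/(23 + 0) - 1*(-2336) = -⅛/23 + 2336 = (1/23)*(-⅛) + 2336 = -1/184 + 2336 = 429823/184 ≈ 2336.0)
1636 + t = 1636 + 429823/184 = 730847/184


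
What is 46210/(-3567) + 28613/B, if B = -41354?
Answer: -2239189/164082 ≈ -13.647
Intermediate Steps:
46210/(-3567) + 28613/B = 46210/(-3567) + 28613/(-41354) = 46210*(-1/3567) + 28613*(-1/41354) = -46210/3567 - 923/1334 = -2239189/164082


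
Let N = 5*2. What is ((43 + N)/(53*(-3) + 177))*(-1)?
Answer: -53/18 ≈ -2.9444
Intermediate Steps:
N = 10
((43 + N)/(53*(-3) + 177))*(-1) = ((43 + 10)/(53*(-3) + 177))*(-1) = (53/(-159 + 177))*(-1) = (53/18)*(-1) = -53/18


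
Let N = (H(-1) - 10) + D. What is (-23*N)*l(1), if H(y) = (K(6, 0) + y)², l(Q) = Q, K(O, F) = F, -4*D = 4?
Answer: 230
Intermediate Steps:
D = -1 (D = -¼*4 = -1)
H(y) = y² (H(y) = (0 + y)² = y²)
N = -10 (N = ((-1)² - 10) - 1 = (1 - 10) - 1 = -9 - 1 = -10)
(-23*N)*l(1) = -23*(-10)*1 = 230*1 = 230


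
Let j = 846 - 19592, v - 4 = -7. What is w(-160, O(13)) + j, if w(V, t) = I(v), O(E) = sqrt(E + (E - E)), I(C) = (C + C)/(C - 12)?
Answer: -93728/5 ≈ -18746.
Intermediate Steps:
v = -3 (v = 4 - 7 = -3)
I(C) = 2*C/(-12 + C) (I(C) = (2*C)/(-12 + C) = 2*C/(-12 + C))
O(E) = sqrt(E) (O(E) = sqrt(E + 0) = sqrt(E))
w(V, t) = 2/5 (w(V, t) = 2*(-3)/(-12 - 3) = 2*(-3)/(-15) = 2*(-3)*(-1/15) = 2/5)
j = -18746
w(-160, O(13)) + j = 2/5 - 18746 = -93728/5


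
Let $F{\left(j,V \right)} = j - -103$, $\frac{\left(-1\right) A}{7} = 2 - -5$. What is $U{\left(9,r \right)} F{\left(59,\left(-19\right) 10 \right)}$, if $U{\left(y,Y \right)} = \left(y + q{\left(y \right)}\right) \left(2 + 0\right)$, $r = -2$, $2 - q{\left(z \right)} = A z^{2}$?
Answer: $1289520$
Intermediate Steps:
$A = -49$ ($A = - 7 \left(2 - -5\right) = - 7 \left(2 + 5\right) = \left(-7\right) 7 = -49$)
$q{\left(z \right)} = 2 + 49 z^{2}$ ($q{\left(z \right)} = 2 - - 49 z^{2} = 2 + 49 z^{2}$)
$U{\left(y,Y \right)} = 4 + 2 y + 98 y^{2}$ ($U{\left(y,Y \right)} = \left(y + \left(2 + 49 y^{2}\right)\right) \left(2 + 0\right) = \left(2 + y + 49 y^{2}\right) 2 = 4 + 2 y + 98 y^{2}$)
$F{\left(j,V \right)} = 103 + j$ ($F{\left(j,V \right)} = j + 103 = 103 + j$)
$U{\left(9,r \right)} F{\left(59,\left(-19\right) 10 \right)} = \left(4 + 2 \cdot 9 + 98 \cdot 9^{2}\right) \left(103 + 59\right) = \left(4 + 18 + 98 \cdot 81\right) 162 = \left(4 + 18 + 7938\right) 162 = 7960 \cdot 162 = 1289520$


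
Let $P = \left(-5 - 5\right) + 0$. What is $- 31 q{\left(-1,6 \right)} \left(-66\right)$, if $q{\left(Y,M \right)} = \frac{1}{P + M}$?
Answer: $- \frac{1023}{2} \approx -511.5$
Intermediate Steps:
$P = -10$ ($P = -10 + 0 = -10$)
$q{\left(Y,M \right)} = \frac{1}{-10 + M}$
$- 31 q{\left(-1,6 \right)} \left(-66\right) = - \frac{31}{-10 + 6} \left(-66\right) = - \frac{31}{-4} \left(-66\right) = \left(-31\right) \left(- \frac{1}{4}\right) \left(-66\right) = \frac{31}{4} \left(-66\right) = - \frac{1023}{2}$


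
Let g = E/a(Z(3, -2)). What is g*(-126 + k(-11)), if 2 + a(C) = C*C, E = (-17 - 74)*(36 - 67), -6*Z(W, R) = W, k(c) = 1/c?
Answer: 2235844/11 ≈ 2.0326e+5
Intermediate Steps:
Z(W, R) = -W/6
E = 2821 (E = -91*(-31) = 2821)
a(C) = -2 + C² (a(C) = -2 + C*C = -2 + C²)
g = -1612 (g = 2821/(-2 + (-⅙*3)²) = 2821/(-2 + (-½)²) = 2821/(-2 + ¼) = 2821/(-7/4) = 2821*(-4/7) = -1612)
g*(-126 + k(-11)) = -1612*(-126 + 1/(-11)) = -1612*(-126 - 1/11) = -1612*(-1387/11) = 2235844/11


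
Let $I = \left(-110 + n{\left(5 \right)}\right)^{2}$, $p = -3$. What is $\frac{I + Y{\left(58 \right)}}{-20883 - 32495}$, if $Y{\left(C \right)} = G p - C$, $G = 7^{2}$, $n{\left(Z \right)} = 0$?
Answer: $- \frac{915}{4106} \approx -0.22284$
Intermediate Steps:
$G = 49$
$I = 12100$ ($I = \left(-110 + 0\right)^{2} = \left(-110\right)^{2} = 12100$)
$Y{\left(C \right)} = -147 - C$ ($Y{\left(C \right)} = 49 \left(-3\right) - C = -147 - C$)
$\frac{I + Y{\left(58 \right)}}{-20883 - 32495} = \frac{12100 - 205}{-20883 - 32495} = \frac{12100 - 205}{-53378} = \left(12100 - 205\right) \left(- \frac{1}{53378}\right) = 11895 \left(- \frac{1}{53378}\right) = - \frac{915}{4106}$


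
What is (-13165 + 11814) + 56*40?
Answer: 889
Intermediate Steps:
(-13165 + 11814) + 56*40 = -1351 + 2240 = 889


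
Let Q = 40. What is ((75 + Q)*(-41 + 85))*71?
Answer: 359260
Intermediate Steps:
((75 + Q)*(-41 + 85))*71 = ((75 + 40)*(-41 + 85))*71 = (115*44)*71 = 5060*71 = 359260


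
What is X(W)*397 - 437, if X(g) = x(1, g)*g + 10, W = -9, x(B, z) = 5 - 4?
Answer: -40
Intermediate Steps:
x(B, z) = 1
X(g) = 10 + g (X(g) = 1*g + 10 = g + 10 = 10 + g)
X(W)*397 - 437 = (10 - 9)*397 - 437 = 1*397 - 437 = 397 - 437 = -40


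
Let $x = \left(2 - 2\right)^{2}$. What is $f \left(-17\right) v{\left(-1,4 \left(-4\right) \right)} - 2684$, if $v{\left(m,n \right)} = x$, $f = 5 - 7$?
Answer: $-2684$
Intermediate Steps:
$f = -2$ ($f = 5 - 7 = -2$)
$x = 0$ ($x = 0^{2} = 0$)
$v{\left(m,n \right)} = 0$
$f \left(-17\right) v{\left(-1,4 \left(-4\right) \right)} - 2684 = \left(-2\right) \left(-17\right) 0 - 2684 = 34 \cdot 0 - 2684 = 0 - 2684 = -2684$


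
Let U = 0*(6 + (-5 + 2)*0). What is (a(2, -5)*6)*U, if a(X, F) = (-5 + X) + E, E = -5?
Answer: 0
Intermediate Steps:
a(X, F) = -10 + X (a(X, F) = (-5 + X) - 5 = -10 + X)
U = 0 (U = 0*(6 - 3*0) = 0*(6 + 0) = 0*6 = 0)
(a(2, -5)*6)*U = ((-10 + 2)*6)*0 = -8*6*0 = -48*0 = 0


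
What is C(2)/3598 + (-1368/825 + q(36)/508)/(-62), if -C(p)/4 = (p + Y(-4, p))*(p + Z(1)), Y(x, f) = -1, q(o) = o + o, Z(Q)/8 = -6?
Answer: 147245419/1947732325 ≈ 0.075598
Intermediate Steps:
Z(Q) = -48 (Z(Q) = 8*(-6) = -48)
q(o) = 2*o
C(p) = -4*(-1 + p)*(-48 + p) (C(p) = -4*(p - 1)*(p - 48) = -4*(-1 + p)*(-48 + p))
C(2)/3598 + (-1368/825 + q(36)/508)/(-62) = (-192 - 4*2² + 196*2)/3598 + (-1368/825 + (2*36)/508)/(-62) = (-192 - 4*4 + 392)*(1/3598) + (-1368*1/825 + 72*(1/508))*(-1/62) = (-192 - 16 + 392)*(1/3598) + (-456/275 + 18/127)*(-1/62) = 184*(1/3598) - 52962/34925*(-1/62) = 92/1799 + 26481/1082675 = 147245419/1947732325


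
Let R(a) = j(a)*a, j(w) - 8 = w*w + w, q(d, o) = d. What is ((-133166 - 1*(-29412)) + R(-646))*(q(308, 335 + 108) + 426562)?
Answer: -114946589727540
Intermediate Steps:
j(w) = 8 + w + w**2 (j(w) = 8 + (w*w + w) = 8 + (w**2 + w) = 8 + (w + w**2) = 8 + w + w**2)
R(a) = a*(8 + a + a**2) (R(a) = (8 + a + a**2)*a = a*(8 + a + a**2))
((-133166 - 1*(-29412)) + R(-646))*(q(308, 335 + 108) + 426562) = ((-133166 - 1*(-29412)) - 646*(8 - 646 + (-646)**2))*(308 + 426562) = ((-133166 + 29412) - 646*(8 - 646 + 417316))*426870 = (-103754 - 646*416678)*426870 = (-103754 - 269173988)*426870 = -269277742*426870 = -114946589727540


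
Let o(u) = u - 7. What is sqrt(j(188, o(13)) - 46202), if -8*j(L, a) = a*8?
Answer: 152*I*sqrt(2) ≈ 214.96*I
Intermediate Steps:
o(u) = -7 + u
j(L, a) = -a (j(L, a) = -a*8/8 = -a)
sqrt(j(188, o(13)) - 46202) = sqrt(-(-7 + 13) - 46202) = sqrt(-1*6 - 46202) = sqrt(-6 - 46202) = sqrt(-46208) = 152*I*sqrt(2)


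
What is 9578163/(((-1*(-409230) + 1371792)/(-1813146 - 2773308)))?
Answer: -7321634000667/296837 ≈ -2.4666e+7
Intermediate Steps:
9578163/(((-1*(-409230) + 1371792)/(-1813146 - 2773308))) = 9578163/(((409230 + 1371792)/(-4586454))) = 9578163/((1781022*(-1/4586454))) = 9578163/(-296837/764409) = 9578163*(-764409/296837) = -7321634000667/296837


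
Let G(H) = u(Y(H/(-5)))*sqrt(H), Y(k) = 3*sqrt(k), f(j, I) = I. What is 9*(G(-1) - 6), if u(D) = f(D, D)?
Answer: -54 + 27*I*sqrt(5)/5 ≈ -54.0 + 12.075*I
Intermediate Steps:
u(D) = D
G(H) = 3*sqrt(5)*sqrt(H)*sqrt(-H)/5 (G(H) = (3*sqrt(H/(-5)))*sqrt(H) = (3*sqrt(H*(-1/5)))*sqrt(H) = (3*sqrt(-H/5))*sqrt(H) = (3*(sqrt(5)*sqrt(-H)/5))*sqrt(H) = (3*sqrt(5)*sqrt(-H)/5)*sqrt(H) = 3*sqrt(5)*sqrt(H)*sqrt(-H)/5)
9*(G(-1) - 6) = 9*(3*sqrt(5)*sqrt(-1)*sqrt(-1*(-1))/5 - 6) = 9*(3*sqrt(5)*I*sqrt(1)/5 - 6) = 9*((3/5)*sqrt(5)*I*1 - 6) = 9*(3*I*sqrt(5)/5 - 6) = 9*(-6 + 3*I*sqrt(5)/5) = -54 + 27*I*sqrt(5)/5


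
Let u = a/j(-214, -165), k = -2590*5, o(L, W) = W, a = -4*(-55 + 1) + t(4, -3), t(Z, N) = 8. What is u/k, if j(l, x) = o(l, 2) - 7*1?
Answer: 16/4625 ≈ 0.0034595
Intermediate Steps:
a = 224 (a = -4*(-55 + 1) + 8 = -4*(-54) + 8 = 216 + 8 = 224)
j(l, x) = -5 (j(l, x) = 2 - 7*1 = 2 - 7 = -5)
k = -12950
u = -224/5 (u = 224/(-5) = 224*(-⅕) = -224/5 ≈ -44.800)
u/k = -224/5/(-12950) = -224/5*(-1/12950) = 16/4625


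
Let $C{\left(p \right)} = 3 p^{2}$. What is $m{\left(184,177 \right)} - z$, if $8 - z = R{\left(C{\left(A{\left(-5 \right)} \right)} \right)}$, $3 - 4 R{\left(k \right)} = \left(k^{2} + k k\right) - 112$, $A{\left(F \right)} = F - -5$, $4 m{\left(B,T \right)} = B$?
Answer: $\frac{267}{4} \approx 66.75$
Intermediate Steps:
$m{\left(B,T \right)} = \frac{B}{4}$
$A{\left(F \right)} = 5 + F$ ($A{\left(F \right)} = F + 5 = 5 + F$)
$R{\left(k \right)} = \frac{115}{4} - \frac{k^{2}}{2}$ ($R{\left(k \right)} = \frac{3}{4} - \frac{\left(k^{2} + k k\right) - 112}{4} = \frac{3}{4} - \frac{\left(k^{2} + k^{2}\right) - 112}{4} = \frac{3}{4} - \frac{2 k^{2} - 112}{4} = \frac{3}{4} - \frac{-112 + 2 k^{2}}{4} = \frac{3}{4} - \left(-28 + \frac{k^{2}}{2}\right) = \frac{115}{4} - \frac{k^{2}}{2}$)
$z = - \frac{83}{4}$ ($z = 8 - \left(\frac{115}{4} - \frac{\left(3 \left(5 - 5\right)^{2}\right)^{2}}{2}\right) = 8 - \left(\frac{115}{4} - \frac{\left(3 \cdot 0^{2}\right)^{2}}{2}\right) = 8 - \left(\frac{115}{4} - \frac{\left(3 \cdot 0\right)^{2}}{2}\right) = 8 - \left(\frac{115}{4} - \frac{0^{2}}{2}\right) = 8 - \left(\frac{115}{4} - 0\right) = 8 - \left(\frac{115}{4} + 0\right) = 8 - \frac{115}{4} = - \frac{83}{4} \approx -20.75$)
$m{\left(184,177 \right)} - z = \frac{1}{4} \cdot 184 - - \frac{83}{4} = 46 + \frac{83}{4} = \frac{267}{4}$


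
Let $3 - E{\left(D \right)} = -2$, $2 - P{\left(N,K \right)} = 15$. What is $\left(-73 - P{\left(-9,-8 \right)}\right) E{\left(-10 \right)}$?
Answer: $-300$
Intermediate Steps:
$P{\left(N,K \right)} = -13$ ($P{\left(N,K \right)} = 2 - 15 = -13$)
$E{\left(D \right)} = 5$ ($E{\left(D \right)} = 3 - -2 = 3 + 2 = 5$)
$\left(-73 - P{\left(-9,-8 \right)}\right) E{\left(-10 \right)} = \left(-73 - -13\right) 5 = \left(-73 + 13\right) 5 = \left(-60\right) 5 = -300$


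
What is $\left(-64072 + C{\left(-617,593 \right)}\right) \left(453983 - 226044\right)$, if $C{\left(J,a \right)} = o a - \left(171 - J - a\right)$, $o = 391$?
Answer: $38201664644$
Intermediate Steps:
$C{\left(J,a \right)} = -171 + J + 392 a$ ($C{\left(J,a \right)} = 391 a - \left(171 - J - a\right) = 391 a + \left(-171 + J + a\right) = -171 + J + 392 a$)
$\left(-64072 + C{\left(-617,593 \right)}\right) \left(453983 - 226044\right) = \left(-64072 - -231668\right) \left(453983 - 226044\right) = \left(-64072 - -231668\right) 227939 = \left(-64072 + 231668\right) 227939 = 167596 \cdot 227939 = 38201664644$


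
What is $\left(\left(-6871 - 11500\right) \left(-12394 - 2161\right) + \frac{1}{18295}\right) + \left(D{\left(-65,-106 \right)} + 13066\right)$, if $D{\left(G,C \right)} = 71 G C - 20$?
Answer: $\frac{4901086719596}{18295} \approx 2.6789 \cdot 10^{8}$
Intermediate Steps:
$D{\left(G,C \right)} = -20 + 71 C G$ ($D{\left(G,C \right)} = 71 C G - 20 = -20 + 71 C G$)
$\left(\left(-6871 - 11500\right) \left(-12394 - 2161\right) + \frac{1}{18295}\right) + \left(D{\left(-65,-106 \right)} + 13066\right) = \left(\left(-6871 - 11500\right) \left(-12394 - 2161\right) + \frac{1}{18295}\right) + \left(\left(-20 + 71 \left(-106\right) \left(-65\right)\right) + 13066\right) = \left(\left(-18371\right) \left(-14555\right) + \frac{1}{18295}\right) + \left(\left(-20 + 489190\right) + 13066\right) = \left(267389905 + \frac{1}{18295}\right) + \left(489170 + 13066\right) = \frac{4891898311976}{18295} + 502236 = \frac{4901086719596}{18295}$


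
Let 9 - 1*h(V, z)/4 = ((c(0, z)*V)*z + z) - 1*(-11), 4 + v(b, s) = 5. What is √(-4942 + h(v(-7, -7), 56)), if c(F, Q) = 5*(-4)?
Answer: I*√694 ≈ 26.344*I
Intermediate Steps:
v(b, s) = 1 (v(b, s) = -4 + 5 = 1)
c(F, Q) = -20
h(V, z) = -8 - 4*z + 80*V*z (h(V, z) = 36 - 4*(((-20*V)*z + z) - 1*(-11)) = 36 - 4*((-20*V*z + z) + 11) = 36 - 4*((z - 20*V*z) + 11) = 36 - 4*(11 + z - 20*V*z) = 36 + (-44 - 4*z + 80*V*z) = -8 - 4*z + 80*V*z)
√(-4942 + h(v(-7, -7), 56)) = √(-4942 + (-8 - 4*56 + 80*1*56)) = √(-4942 + (-8 - 224 + 4480)) = √(-4942 + 4248) = √(-694) = I*√694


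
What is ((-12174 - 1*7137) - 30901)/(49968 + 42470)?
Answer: -25106/46219 ≈ -0.54320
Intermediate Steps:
((-12174 - 1*7137) - 30901)/(49968 + 42470) = ((-12174 - 7137) - 30901)/92438 = (-19311 - 30901)*(1/92438) = -50212*1/92438 = -25106/46219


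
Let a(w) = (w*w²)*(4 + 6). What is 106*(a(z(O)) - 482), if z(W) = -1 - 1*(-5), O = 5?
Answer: 16748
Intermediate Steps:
z(W) = 4 (z(W) = -1 + 5 = 4)
a(w) = 10*w³ (a(w) = w³*10 = 10*w³)
106*(a(z(O)) - 482) = 106*(10*4³ - 482) = 106*(10*64 - 482) = 106*(640 - 482) = 106*158 = 16748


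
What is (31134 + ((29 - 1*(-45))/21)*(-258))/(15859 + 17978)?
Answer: 211574/236859 ≈ 0.89325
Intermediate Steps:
(31134 + ((29 - 1*(-45))/21)*(-258))/(15859 + 17978) = (31134 + ((29 + 45)*(1/21))*(-258))/33837 = (31134 + (74*(1/21))*(-258))*(1/33837) = (31134 + (74/21)*(-258))*(1/33837) = (31134 - 6364/7)*(1/33837) = (211574/7)*(1/33837) = 211574/236859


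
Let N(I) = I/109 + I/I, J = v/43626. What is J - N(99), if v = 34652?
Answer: -2648570/2377617 ≈ -1.1140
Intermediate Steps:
J = 17326/21813 (J = 34652/43626 = 34652*(1/43626) = 17326/21813 ≈ 0.79430)
N(I) = 1 + I/109 (N(I) = I*(1/109) + 1 = I/109 + 1 = 1 + I/109)
J - N(99) = 17326/21813 - (1 + (1/109)*99) = 17326/21813 - (1 + 99/109) = 17326/21813 - 1*208/109 = 17326/21813 - 208/109 = -2648570/2377617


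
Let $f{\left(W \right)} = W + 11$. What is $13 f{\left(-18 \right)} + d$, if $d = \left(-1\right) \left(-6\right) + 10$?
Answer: $-75$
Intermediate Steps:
$d = 16$ ($d = 6 + 10 = 16$)
$f{\left(W \right)} = 11 + W$
$13 f{\left(-18 \right)} + d = 13 \left(11 - 18\right) + 16 = 13 \left(-7\right) + 16 = -91 + 16 = -75$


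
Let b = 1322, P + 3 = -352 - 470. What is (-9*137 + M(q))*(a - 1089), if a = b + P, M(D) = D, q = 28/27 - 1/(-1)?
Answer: 19675712/27 ≈ 7.2873e+5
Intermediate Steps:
P = -825 (P = -3 + (-352 - 470) = -3 - 822 = -825)
q = 55/27 (q = 28*(1/27) - 1*(-1) = 28/27 + 1 = 55/27 ≈ 2.0370)
a = 497 (a = 1322 - 825 = 497)
(-9*137 + M(q))*(a - 1089) = (-9*137 + 55/27)*(497 - 1089) = (-1233 + 55/27)*(-592) = -33236/27*(-592) = 19675712/27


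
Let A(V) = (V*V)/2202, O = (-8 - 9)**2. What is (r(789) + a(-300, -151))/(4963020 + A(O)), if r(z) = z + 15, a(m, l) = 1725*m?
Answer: -1137764592/10928653561 ≈ -0.10411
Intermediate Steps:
O = 289 (O = (-17)**2 = 289)
r(z) = 15 + z
A(V) = V**2/2202 (A(V) = V**2*(1/2202) = V**2/2202)
(r(789) + a(-300, -151))/(4963020 + A(O)) = ((15 + 789) + 1725*(-300))/(4963020 + (1/2202)*289**2) = (804 - 517500)/(4963020 + (1/2202)*83521) = -516696/(4963020 + 83521/2202) = -516696/10928653561/2202 = -516696*2202/10928653561 = -1137764592/10928653561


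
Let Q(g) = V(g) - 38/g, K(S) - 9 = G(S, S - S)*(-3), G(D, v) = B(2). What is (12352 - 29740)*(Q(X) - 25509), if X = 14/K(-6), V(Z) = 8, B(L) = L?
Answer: 443552976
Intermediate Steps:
G(D, v) = 2
K(S) = 3 (K(S) = 9 + 2*(-3) = 9 - 6 = 3)
X = 14/3 ≈ 4.6667
Q(g) = 8 - 38/g
(12352 - 29740)*(Q(X) - 25509) = (12352 - 29740)*((8 - 38/14/3) - 25509) = -17388*((8 - 38*3/14) - 25509) = -17388*((8 - 57/7) - 25509) = -17388*(-1/7 - 25509) = -17388*(-178564/7) = 443552976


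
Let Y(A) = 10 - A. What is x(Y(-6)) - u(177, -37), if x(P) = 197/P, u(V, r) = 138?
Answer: -2011/16 ≈ -125.69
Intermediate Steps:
x(Y(-6)) - u(177, -37) = 197/(10 - 1*(-6)) - 1*138 = 197/(10 + 6) - 138 = 197/16 - 138 = -2011/16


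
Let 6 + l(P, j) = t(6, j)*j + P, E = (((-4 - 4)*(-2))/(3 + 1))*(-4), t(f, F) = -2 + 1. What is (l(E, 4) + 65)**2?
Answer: 1521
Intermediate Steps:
t(f, F) = -1
E = -16 (E = (-8*(-2)/4)*(-4) = (16*(1/4))*(-4) = 4*(-4) = -16)
l(P, j) = -6 + P - j (l(P, j) = -6 + (-j + P) = -6 + (P - j) = -6 + P - j)
(l(E, 4) + 65)**2 = ((-6 - 16 - 1*4) + 65)**2 = ((-6 - 16 - 4) + 65)**2 = (-26 + 65)**2 = 39**2 = 1521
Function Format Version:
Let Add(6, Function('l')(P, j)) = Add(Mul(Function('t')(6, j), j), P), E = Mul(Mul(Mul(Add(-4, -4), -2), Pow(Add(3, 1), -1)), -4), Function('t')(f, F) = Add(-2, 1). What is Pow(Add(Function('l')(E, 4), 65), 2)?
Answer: 1521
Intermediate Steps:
Function('t')(f, F) = -1
E = -16 (E = Mul(Mul(Mul(-8, -2), Pow(4, -1)), -4) = Mul(Mul(16, Rational(1, 4)), -4) = Mul(4, -4) = -16)
Function('l')(P, j) = Add(-6, P, Mul(-1, j)) (Function('l')(P, j) = Add(-6, Add(Mul(-1, j), P)) = Add(-6, Add(P, Mul(-1, j))) = Add(-6, P, Mul(-1, j)))
Pow(Add(Function('l')(E, 4), 65), 2) = Pow(Add(Add(-6, -16, Mul(-1, 4)), 65), 2) = Pow(Add(Add(-6, -16, -4), 65), 2) = Pow(Add(-26, 65), 2) = Pow(39, 2) = 1521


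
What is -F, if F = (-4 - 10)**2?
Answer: -196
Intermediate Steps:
F = 196 (F = (-14)**2 = 196)
-F = -1*196 = -196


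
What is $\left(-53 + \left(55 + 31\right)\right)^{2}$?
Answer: $1089$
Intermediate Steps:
$\left(-53 + \left(55 + 31\right)\right)^{2} = \left(-53 + 86\right)^{2} = 33^{2} = 1089$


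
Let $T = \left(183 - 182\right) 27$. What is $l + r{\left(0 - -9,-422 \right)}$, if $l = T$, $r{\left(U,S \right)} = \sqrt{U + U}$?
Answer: $27 + 3 \sqrt{2} \approx 31.243$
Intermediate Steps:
$r{\left(U,S \right)} = \sqrt{2} \sqrt{U}$ ($r{\left(U,S \right)} = \sqrt{2 U} = \sqrt{2} \sqrt{U}$)
$T = 27$ ($T = 1 \cdot 27 = 27$)
$l = 27$
$l + r{\left(0 - -9,-422 \right)} = 27 + \sqrt{2} \sqrt{0 - -9} = 27 + \sqrt{2} \sqrt{0 + 9} = 27 + \sqrt{2} \sqrt{9} = 27 + \sqrt{2} \cdot 3 = 27 + 3 \sqrt{2}$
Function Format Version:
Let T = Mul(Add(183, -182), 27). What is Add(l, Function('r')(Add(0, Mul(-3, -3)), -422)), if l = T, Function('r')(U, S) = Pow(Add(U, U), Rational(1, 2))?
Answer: Add(27, Mul(3, Pow(2, Rational(1, 2)))) ≈ 31.243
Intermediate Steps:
Function('r')(U, S) = Mul(Pow(2, Rational(1, 2)), Pow(U, Rational(1, 2))) (Function('r')(U, S) = Pow(Mul(2, U), Rational(1, 2)) = Mul(Pow(2, Rational(1, 2)), Pow(U, Rational(1, 2))))
T = 27 (T = Mul(1, 27) = 27)
l = 27
Add(l, Function('r')(Add(0, Mul(-3, -3)), -422)) = Add(27, Mul(Pow(2, Rational(1, 2)), Pow(Add(0, Mul(-3, -3)), Rational(1, 2)))) = Add(27, Mul(Pow(2, Rational(1, 2)), Pow(Add(0, 9), Rational(1, 2)))) = Add(27, Mul(Pow(2, Rational(1, 2)), Pow(9, Rational(1, 2)))) = Add(27, Mul(Pow(2, Rational(1, 2)), 3)) = Add(27, Mul(3, Pow(2, Rational(1, 2))))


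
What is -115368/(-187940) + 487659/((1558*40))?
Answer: 4942018311/585621040 ≈ 8.4389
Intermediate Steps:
-115368/(-187940) + 487659/((1558*40)) = -115368*(-1/187940) + 487659/62320 = 28842/46985 + 487659*(1/62320) = 28842/46985 + 487659/62320 = 4942018311/585621040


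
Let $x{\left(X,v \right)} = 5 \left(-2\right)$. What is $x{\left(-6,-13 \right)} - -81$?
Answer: $71$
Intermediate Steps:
$x{\left(X,v \right)} = -10$
$x{\left(-6,-13 \right)} - -81 = -10 - -81 = -10 + 81 = 71$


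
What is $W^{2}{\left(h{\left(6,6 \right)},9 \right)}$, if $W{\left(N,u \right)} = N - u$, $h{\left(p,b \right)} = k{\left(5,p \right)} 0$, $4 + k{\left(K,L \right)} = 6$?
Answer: $81$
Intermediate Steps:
$k{\left(K,L \right)} = 2$ ($k{\left(K,L \right)} = -4 + 6 = 2$)
$h{\left(p,b \right)} = 0$ ($h{\left(p,b \right)} = 2 \cdot 0 = 0$)
$W^{2}{\left(h{\left(6,6 \right)},9 \right)} = \left(0 - 9\right)^{2} = \left(-9\right)^{2} = 81$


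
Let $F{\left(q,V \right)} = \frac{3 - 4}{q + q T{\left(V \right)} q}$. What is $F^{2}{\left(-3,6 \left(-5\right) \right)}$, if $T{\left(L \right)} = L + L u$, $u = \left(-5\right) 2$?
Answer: $\frac{1}{5890329} \approx 1.6977 \cdot 10^{-7}$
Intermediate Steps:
$u = -10$
$T{\left(L \right)} = - 9 L$ ($T{\left(L \right)} = L + L \left(-10\right) = L - 10 L = - 9 L$)
$F{\left(q,V \right)} = - \frac{1}{q - 9 V q^{2}}$ ($F{\left(q,V \right)} = \frac{3 - 4}{q + q \left(- 9 V\right) q} = - \frac{1}{q + - 9 V q q} = - \frac{1}{q - 9 V q^{2}}$)
$F^{2}{\left(-3,6 \left(-5\right) \right)} = \left(\frac{1}{\left(-3\right) \left(-1 + 9 \cdot 6 \left(-5\right) \left(-3\right)\right)}\right)^{2} = \left(- \frac{1}{3 \left(-1 + 9 \left(-30\right) \left(-3\right)\right)}\right)^{2} = \left(- \frac{1}{3 \left(-1 + 810\right)}\right)^{2} = \left(- \frac{1}{3 \cdot 809}\right)^{2} = \left(\left(- \frac{1}{3}\right) \frac{1}{809}\right)^{2} = \left(- \frac{1}{2427}\right)^{2} = \frac{1}{5890329}$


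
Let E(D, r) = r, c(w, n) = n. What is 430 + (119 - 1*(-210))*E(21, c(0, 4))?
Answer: 1746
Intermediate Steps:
430 + (119 - 1*(-210))*E(21, c(0, 4)) = 430 + (119 - 1*(-210))*4 = 430 + (119 + 210)*4 = 430 + 329*4 = 430 + 1316 = 1746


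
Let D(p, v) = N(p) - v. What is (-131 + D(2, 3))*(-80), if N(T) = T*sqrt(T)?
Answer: 10720 - 160*sqrt(2) ≈ 10494.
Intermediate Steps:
N(T) = T**(3/2)
D(p, v) = p**(3/2) - v
(-131 + D(2, 3))*(-80) = (-131 + (2**(3/2) - 1*3))*(-80) = (-131 + (2*sqrt(2) - 3))*(-80) = (-131 + (-3 + 2*sqrt(2)))*(-80) = (-134 + 2*sqrt(2))*(-80) = 10720 - 160*sqrt(2)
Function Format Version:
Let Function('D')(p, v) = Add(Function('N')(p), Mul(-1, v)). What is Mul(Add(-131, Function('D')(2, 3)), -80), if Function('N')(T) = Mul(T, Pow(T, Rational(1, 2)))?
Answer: Add(10720, Mul(-160, Pow(2, Rational(1, 2)))) ≈ 10494.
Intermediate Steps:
Function('N')(T) = Pow(T, Rational(3, 2))
Function('D')(p, v) = Add(Pow(p, Rational(3, 2)), Mul(-1, v))
Mul(Add(-131, Function('D')(2, 3)), -80) = Mul(Add(-131, Add(Pow(2, Rational(3, 2)), Mul(-1, 3))), -80) = Mul(Add(-131, Add(Mul(2, Pow(2, Rational(1, 2))), -3)), -80) = Mul(Add(-131, Add(-3, Mul(2, Pow(2, Rational(1, 2))))), -80) = Mul(Add(-134, Mul(2, Pow(2, Rational(1, 2)))), -80) = Add(10720, Mul(-160, Pow(2, Rational(1, 2))))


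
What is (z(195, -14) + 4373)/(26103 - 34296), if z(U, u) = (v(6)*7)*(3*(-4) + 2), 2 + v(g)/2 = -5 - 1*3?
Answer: -5773/8193 ≈ -0.70463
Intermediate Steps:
v(g) = -20 (v(g) = -4 + 2*(-5 - 1*3) = -4 + 2*(-5 - 3) = -4 + 2*(-8) = -4 - 16 = -20)
z(U, u) = 1400 (z(U, u) = (-20*7)*(3*(-4) + 2) = -140*(-12 + 2) = -140*(-10) = 1400)
(z(195, -14) + 4373)/(26103 - 34296) = (1400 + 4373)/(26103 - 34296) = 5773/(-8193) = 5773*(-1/8193) = -5773/8193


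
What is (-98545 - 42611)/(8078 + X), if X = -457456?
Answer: 70578/224689 ≈ 0.31411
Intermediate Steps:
(-98545 - 42611)/(8078 + X) = (-98545 - 42611)/(8078 - 457456) = -141156/(-449378) = -141156*(-1/449378) = 70578/224689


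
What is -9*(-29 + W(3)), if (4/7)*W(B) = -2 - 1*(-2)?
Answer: 261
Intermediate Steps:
W(B) = 0 (W(B) = 7*(-2 - 1*(-2))/4 = 7*(-2 + 2)/4 = (7/4)*0 = 0)
-9*(-29 + W(3)) = -9*(-29 + 0) = -9*(-29) = 261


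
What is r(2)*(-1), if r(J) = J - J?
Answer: 0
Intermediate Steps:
r(J) = 0
r(2)*(-1) = 0*(-1) = 0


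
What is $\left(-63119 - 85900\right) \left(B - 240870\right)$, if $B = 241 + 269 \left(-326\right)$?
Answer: $48926365137$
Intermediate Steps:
$B = -87453$ ($B = 241 - 87694 = -87453$)
$\left(-63119 - 85900\right) \left(B - 240870\right) = \left(-63119 - 85900\right) \left(-87453 - 240870\right) = \left(-149019\right) \left(-328323\right) = 48926365137$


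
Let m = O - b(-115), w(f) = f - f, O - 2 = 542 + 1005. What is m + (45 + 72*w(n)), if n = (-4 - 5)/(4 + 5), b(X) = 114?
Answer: 1480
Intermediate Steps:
O = 1549 (O = 2 + (542 + 1005) = 2 + 1547 = 1549)
n = -1 (n = -9/9 = -9*⅑ = -1)
w(f) = 0
m = 1435 (m = 1549 - 1*114 = 1549 - 114 = 1435)
m + (45 + 72*w(n)) = 1435 + (45 + 72*0) = 1435 + (45 + 0) = 1435 + 45 = 1480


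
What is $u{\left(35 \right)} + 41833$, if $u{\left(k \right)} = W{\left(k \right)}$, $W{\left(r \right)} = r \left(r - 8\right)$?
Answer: $42778$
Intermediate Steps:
$W{\left(r \right)} = r \left(-8 + r\right)$
$u{\left(k \right)} = k \left(-8 + k\right)$
$u{\left(35 \right)} + 41833 = 35 \left(-8 + 35\right) + 41833 = 35 \cdot 27 + 41833 = 945 + 41833 = 42778$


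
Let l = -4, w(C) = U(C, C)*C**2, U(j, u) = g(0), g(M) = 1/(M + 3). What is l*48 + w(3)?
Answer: -189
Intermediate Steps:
g(M) = 1/(3 + M)
U(j, u) = 1/3 (U(j, u) = 1/(3 + 0) = 1/3)
w(C) = C**2/3
l*48 + w(3) = -4*48 + (1/3)*3**2 = -192 + (1/3)*9 = -192 + 3 = -189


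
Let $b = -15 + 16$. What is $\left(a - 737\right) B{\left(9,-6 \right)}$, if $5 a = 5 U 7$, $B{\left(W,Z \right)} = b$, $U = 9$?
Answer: $-674$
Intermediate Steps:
$b = 1$
$B{\left(W,Z \right)} = 1$
$a = 63$ ($a = \frac{5 \cdot 9 \cdot 7}{5} = \frac{45 \cdot 7}{5} = \frac{1}{5} \cdot 315 = 63$)
$\left(a - 737\right) B{\left(9,-6 \right)} = \left(63 - 737\right) 1 = \left(-674\right) 1 = -674$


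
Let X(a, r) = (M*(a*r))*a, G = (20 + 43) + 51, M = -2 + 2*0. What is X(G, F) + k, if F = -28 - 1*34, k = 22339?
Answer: 1633843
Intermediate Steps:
M = -2 (M = -2 + 0 = -2)
G = 114 (G = 63 + 51 = 114)
F = -62 (F = -28 - 34 = -62)
X(a, r) = -2*r*a² (X(a, r) = (-2*a*r)*a = -2*r*a²)
X(G, F) + k = -2*(-62)*114² + 22339 = -2*(-62)*12996 + 22339 = 1611504 + 22339 = 1633843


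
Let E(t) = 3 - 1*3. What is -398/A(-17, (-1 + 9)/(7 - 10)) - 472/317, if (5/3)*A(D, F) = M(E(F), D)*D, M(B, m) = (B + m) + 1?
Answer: -507991/129336 ≈ -3.9277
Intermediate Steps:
E(t) = 0 (E(t) = 3 - 3 = 0)
M(B, m) = 1 + B + m
A(D, F) = 3*D*(1 + D)/5 (A(D, F) = 3*((1 + 0 + D)*D)/5 = 3*((1 + D)*D)/5 = 3*(D*(1 + D))/5 = 3*D*(1 + D)/5)
-398/A(-17, (-1 + 9)/(7 - 10)) - 472/317 = -398*(-5/(51*(1 - 17))) - 472/317 = -398/((⅗)*(-17)*(-16)) - 472*1/317 = -398/816/5 - 472/317 = -398*5/816 - 472/317 = -995/408 - 472/317 = -507991/129336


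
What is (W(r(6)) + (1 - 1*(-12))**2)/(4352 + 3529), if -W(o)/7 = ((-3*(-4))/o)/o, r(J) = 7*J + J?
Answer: 32441/1513152 ≈ 0.021439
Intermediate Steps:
r(J) = 8*J
W(o) = -84/o**2 (W(o) = -7*(-3*(-4))/o/o = -7*12/o/o = -84/o**2)
(W(r(6)) + (1 - 1*(-12))**2)/(4352 + 3529) = (-84/(8*6)**2 + (1 - 1*(-12))**2)/(4352 + 3529) = (-84/48**2 + (1 + 12)**2)/7881 = (-84*1/2304 + 13**2)*(1/7881) = (-7/192 + 169)*(1/7881) = (32441/192)*(1/7881) = 32441/1513152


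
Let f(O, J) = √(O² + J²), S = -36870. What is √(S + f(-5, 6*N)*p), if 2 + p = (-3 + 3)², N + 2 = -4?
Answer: √(-36870 - 2*√1321) ≈ 192.2*I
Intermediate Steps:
N = -6 (N = -2 - 4 = -6)
p = -2 (p = -2 + (-3 + 3)² = -2 + 0² = -2 + 0 = -2)
f(O, J) = √(J² + O²)
√(S + f(-5, 6*N)*p) = √(-36870 + √((6*(-6))² + (-5)²)*(-2)) = √(-36870 + √((-36)² + 25)*(-2)) = √(-36870 + √(1296 + 25)*(-2)) = √(-36870 + √1321*(-2)) = √(-36870 - 2*√1321)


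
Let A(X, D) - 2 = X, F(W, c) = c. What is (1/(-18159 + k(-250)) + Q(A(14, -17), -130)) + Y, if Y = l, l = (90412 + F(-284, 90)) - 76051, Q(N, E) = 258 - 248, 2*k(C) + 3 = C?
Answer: 528853229/36571 ≈ 14461.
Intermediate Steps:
k(C) = -3/2 + C/2
A(X, D) = 2 + X
Q(N, E) = 10
l = 14451 (l = (90412 + 90) - 76051 = 90502 - 76051 = 14451)
Y = 14451
(1/(-18159 + k(-250)) + Q(A(14, -17), -130)) + Y = (1/(-18159 + (-3/2 + (½)*(-250))) + 10) + 14451 = (1/(-18159 + (-3/2 - 125)) + 10) + 14451 = (1/(-18159 - 253/2) + 10) + 14451 = (1/(-36571/2) + 10) + 14451 = (-2/36571 + 10) + 14451 = 365708/36571 + 14451 = 528853229/36571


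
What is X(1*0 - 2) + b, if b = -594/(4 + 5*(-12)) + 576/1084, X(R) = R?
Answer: 69343/7588 ≈ 9.1385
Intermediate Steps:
b = 84519/7588 (b = -594/(4 - 60) + 576*(1/1084) = -594/(-56) + 144/271 = -594*(-1/56) + 144/271 = 297/28 + 144/271 = 84519/7588 ≈ 11.139)
X(1*0 - 2) + b = (1*0 - 2) + 84519/7588 = (0 - 2) + 84519/7588 = -2 + 84519/7588 = 69343/7588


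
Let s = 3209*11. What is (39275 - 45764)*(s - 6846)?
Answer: -184631517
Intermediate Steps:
s = 35299
(39275 - 45764)*(s - 6846) = (39275 - 45764)*(35299 - 6846) = -6489*28453 = -184631517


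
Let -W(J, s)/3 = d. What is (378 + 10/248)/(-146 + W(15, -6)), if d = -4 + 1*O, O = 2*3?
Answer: -46877/18848 ≈ -2.4871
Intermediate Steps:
O = 6
d = 2 (d = -4 + 1*6 = -4 + 6 = 2)
W(J, s) = -6 (W(J, s) = -3*2 = -6)
(378 + 10/248)/(-146 + W(15, -6)) = (378 + 10/248)/(-146 - 6) = (378 + 10*(1/248))/(-152) = (378 + 5/124)*(-1/152) = (46877/124)*(-1/152) = -46877/18848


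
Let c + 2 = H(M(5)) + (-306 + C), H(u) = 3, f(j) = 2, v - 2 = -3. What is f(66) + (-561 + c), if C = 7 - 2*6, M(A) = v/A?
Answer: -869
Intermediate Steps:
v = -1 (v = 2 - 3 = -1)
M(A) = -1/A
C = -5 (C = 7 - 12 = -5)
c = -310 (c = -2 + (3 + (-306 - 5)) = -2 + (3 - 311) = -2 - 308 = -310)
f(66) + (-561 + c) = 2 + (-561 - 310) = 2 - 871 = -869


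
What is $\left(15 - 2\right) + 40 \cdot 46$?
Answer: $1853$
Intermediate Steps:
$\left(15 - 2\right) + 40 \cdot 46 = \left(15 - 2\right) + 1840 = 13 + 1840 = 1853$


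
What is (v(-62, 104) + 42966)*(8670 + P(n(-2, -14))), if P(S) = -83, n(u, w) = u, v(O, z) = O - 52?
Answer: 367970124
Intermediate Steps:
v(O, z) = -52 + O
(v(-62, 104) + 42966)*(8670 + P(n(-2, -14))) = ((-52 - 62) + 42966)*(8670 - 83) = (-114 + 42966)*8587 = 42852*8587 = 367970124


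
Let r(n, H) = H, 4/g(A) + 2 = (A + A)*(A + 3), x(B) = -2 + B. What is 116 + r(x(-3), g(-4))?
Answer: 350/3 ≈ 116.67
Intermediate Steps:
g(A) = 4/(-2 + 2*A*(3 + A)) (g(A) = 4/(-2 + (A + A)*(A + 3)) = 4/(-2 + (2*A)*(3 + A)) = 4/(-2 + 2*A*(3 + A)))
116 + r(x(-3), g(-4)) = 116 + 2/(-1 + (-4)**2 + 3*(-4)) = 116 + 2/(-1 + 16 - 12) = 116 + 2/3 = 350/3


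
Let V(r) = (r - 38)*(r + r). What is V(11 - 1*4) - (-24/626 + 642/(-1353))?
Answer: -61192348/141163 ≈ -433.49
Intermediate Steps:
V(r) = 2*r*(-38 + r) (V(r) = (-38 + r)*(2*r) = 2*r*(-38 + r))
V(11 - 1*4) - (-24/626 + 642/(-1353)) = 2*(11 - 1*4)*(-38 + (11 - 1*4)) - (-24/626 + 642/(-1353)) = 2*(11 - 4)*(-38 + (11 - 4)) - (-24*1/626 + 642*(-1/1353)) = 2*7*(-38 + 7) - (-12/313 - 214/451) = 2*7*(-31) - 1*(-72394/141163) = -434 + 72394/141163 = -61192348/141163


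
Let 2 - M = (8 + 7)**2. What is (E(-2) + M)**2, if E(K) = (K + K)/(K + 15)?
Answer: 8427409/169 ≈ 49866.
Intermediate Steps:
E(K) = 2*K/(15 + K) (E(K) = (2*K)/(15 + K) = 2*K/(15 + K))
M = -223 (M = 2 - (8 + 7)**2 = 2 - 1*15**2 = 2 - 1*225 = 2 - 225 = -223)
(E(-2) + M)**2 = (2*(-2)/(15 - 2) - 223)**2 = (2*(-2)/13 - 223)**2 = (2*(-2)*(1/13) - 223)**2 = (-4/13 - 223)**2 = (-2903/13)**2 = 8427409/169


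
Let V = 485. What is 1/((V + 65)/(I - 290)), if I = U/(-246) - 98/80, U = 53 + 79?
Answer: -43499/82000 ≈ -0.53048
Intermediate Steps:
U = 132
I = -2889/1640 (I = 132/(-246) - 98/80 = 132*(-1/246) - 98*1/80 = -22/41 - 49/40 = -2889/1640 ≈ -1.7616)
1/((V + 65)/(I - 290)) = 1/((485 + 65)/(-2889/1640 - 290)) = 1/(550/(-478489/1640)) = 1/(550*(-1640/478489)) = 1/(-82000/43499) = -43499/82000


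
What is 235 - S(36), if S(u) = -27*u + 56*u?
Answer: -809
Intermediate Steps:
S(u) = 29*u
235 - S(36) = 235 - 29*36 = 235 - 1*1044 = 235 - 1044 = -809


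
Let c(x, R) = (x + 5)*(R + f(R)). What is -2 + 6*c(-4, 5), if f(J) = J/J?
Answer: 34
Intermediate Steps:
f(J) = 1
c(x, R) = (1 + R)*(5 + x) (c(x, R) = (x + 5)*(R + 1) = (5 + x)*(1 + R) = (1 + R)*(5 + x))
-2 + 6*c(-4, 5) = -2 + 6*(5 - 4 + 5*5 + 5*(-4)) = -2 + 6*(5 - 4 + 25 - 20) = -2 + 6*6 = -2 + 36 = 34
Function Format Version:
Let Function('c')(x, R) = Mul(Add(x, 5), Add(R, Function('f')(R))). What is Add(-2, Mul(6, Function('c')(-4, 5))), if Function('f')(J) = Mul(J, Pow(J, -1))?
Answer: 34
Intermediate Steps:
Function('f')(J) = 1
Function('c')(x, R) = Mul(Add(1, R), Add(5, x)) (Function('c')(x, R) = Mul(Add(x, 5), Add(R, 1)) = Mul(Add(5, x), Add(1, R)) = Mul(Add(1, R), Add(5, x)))
Add(-2, Mul(6, Function('c')(-4, 5))) = Add(-2, Mul(6, Add(5, -4, Mul(5, 5), Mul(5, -4)))) = Add(-2, Mul(6, Add(5, -4, 25, -20))) = Add(-2, Mul(6, 6)) = Add(-2, 36) = 34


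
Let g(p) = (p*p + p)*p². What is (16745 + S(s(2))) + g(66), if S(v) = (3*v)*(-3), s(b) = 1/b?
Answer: 38557945/2 ≈ 1.9279e+7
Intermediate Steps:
s(b) = 1/b
S(v) = -9*v
g(p) = p²*(p + p²) (g(p) = (p² + p)*p² = (p + p²)*p² = p²*(p + p²))
(16745 + S(s(2))) + g(66) = (16745 - 9/2) + 66³*(1 + 66) = (16745 - 9*½) + 287496*67 = (16745 - 9/2) + 19262232 = 33481/2 + 19262232 = 38557945/2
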